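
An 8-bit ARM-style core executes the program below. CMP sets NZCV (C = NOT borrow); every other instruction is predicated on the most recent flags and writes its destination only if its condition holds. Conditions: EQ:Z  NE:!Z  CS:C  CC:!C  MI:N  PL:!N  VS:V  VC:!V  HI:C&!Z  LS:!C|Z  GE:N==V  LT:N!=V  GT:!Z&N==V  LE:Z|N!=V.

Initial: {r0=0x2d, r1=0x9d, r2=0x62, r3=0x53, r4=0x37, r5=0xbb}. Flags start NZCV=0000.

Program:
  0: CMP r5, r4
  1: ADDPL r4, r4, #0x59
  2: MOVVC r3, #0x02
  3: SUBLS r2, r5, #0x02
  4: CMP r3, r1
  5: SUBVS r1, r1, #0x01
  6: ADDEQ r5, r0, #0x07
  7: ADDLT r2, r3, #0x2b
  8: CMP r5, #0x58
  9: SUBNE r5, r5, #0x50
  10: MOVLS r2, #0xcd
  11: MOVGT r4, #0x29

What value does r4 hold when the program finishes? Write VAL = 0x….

[0] flags=1010 → (cmp)
[1] flags=1010 PL?F → skip
[2] flags=1010 VC?T → r3=0x02
[3] flags=1010 LS?F → skip
[4] flags=0000 → (cmp)
[5] flags=0000 VS?F → skip
[6] flags=0000 EQ?F → skip
[7] flags=0000 LT?F → skip
[8] flags=0011 → (cmp)
[9] flags=0011 NE?T → r5=0x6b
[10] flags=0011 LS?F → skip
[11] flags=0011 GT?F → skip

VAL = 0x37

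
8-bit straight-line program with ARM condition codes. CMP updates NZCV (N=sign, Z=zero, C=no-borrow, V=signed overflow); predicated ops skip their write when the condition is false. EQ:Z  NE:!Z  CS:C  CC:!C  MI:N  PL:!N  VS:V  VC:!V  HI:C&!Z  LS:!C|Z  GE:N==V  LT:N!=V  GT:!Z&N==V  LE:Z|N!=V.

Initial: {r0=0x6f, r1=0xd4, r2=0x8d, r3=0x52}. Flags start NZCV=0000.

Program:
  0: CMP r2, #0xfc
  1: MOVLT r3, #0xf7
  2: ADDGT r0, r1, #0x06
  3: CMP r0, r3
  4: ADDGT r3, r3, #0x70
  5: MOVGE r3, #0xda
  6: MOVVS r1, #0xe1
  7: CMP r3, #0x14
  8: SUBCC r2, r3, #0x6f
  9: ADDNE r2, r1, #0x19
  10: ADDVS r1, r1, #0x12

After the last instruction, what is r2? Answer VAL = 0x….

VAL = 0xed

[0] flags=1000 → (cmp)
[1] flags=1000 LT?T → r3=0xf7
[2] flags=1000 GT?F → skip
[3] flags=0000 → (cmp)
[4] flags=0000 GT?T → r3=0x67
[5] flags=0000 GE?T → r3=0xda
[6] flags=0000 VS?F → skip
[7] flags=1010 → (cmp)
[8] flags=1010 CC?F → skip
[9] flags=1010 NE?T → r2=0xed
[10] flags=1010 VS?F → skip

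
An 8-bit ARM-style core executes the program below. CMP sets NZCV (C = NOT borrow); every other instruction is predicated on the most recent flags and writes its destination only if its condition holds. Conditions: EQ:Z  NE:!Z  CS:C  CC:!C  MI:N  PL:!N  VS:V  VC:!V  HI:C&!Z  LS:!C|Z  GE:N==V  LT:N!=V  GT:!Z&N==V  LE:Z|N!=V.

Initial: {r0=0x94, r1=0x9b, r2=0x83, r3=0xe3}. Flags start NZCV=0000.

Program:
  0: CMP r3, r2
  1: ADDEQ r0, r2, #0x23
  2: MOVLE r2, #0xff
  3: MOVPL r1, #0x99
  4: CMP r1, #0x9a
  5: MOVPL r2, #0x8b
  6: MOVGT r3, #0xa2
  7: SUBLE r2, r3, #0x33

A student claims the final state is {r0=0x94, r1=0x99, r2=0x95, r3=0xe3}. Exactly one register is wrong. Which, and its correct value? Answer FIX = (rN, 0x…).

FIX = (r2, 0xb0)

0: ✓ CMP  NZCV=0010
1: · ADDEQ
2: · MOVLE
3: ✓ MOVPL  r1←0x99
4: ✓ CMP  NZCV=1000
5: · MOVPL
6: · MOVGT
7: ✓ SUBLE  r2←0xb0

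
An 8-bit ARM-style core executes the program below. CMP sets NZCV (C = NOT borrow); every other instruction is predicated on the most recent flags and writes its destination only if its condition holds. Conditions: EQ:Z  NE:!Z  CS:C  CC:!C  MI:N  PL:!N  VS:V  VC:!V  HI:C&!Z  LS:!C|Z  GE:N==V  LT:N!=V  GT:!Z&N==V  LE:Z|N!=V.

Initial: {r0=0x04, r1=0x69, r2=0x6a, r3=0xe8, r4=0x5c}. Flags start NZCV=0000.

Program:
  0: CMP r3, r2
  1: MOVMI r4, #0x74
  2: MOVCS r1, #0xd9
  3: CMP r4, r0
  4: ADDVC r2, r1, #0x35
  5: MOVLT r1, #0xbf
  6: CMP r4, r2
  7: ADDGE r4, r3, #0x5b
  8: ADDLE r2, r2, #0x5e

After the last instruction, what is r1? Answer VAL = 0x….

VAL = 0xd9

0: ✓ CMP  NZCV=0011
1: · MOVMI
2: ✓ MOVCS  r1←0xd9
3: ✓ CMP  NZCV=0010
4: ✓ ADDVC  r2←0x0e
5: · MOVLT
6: ✓ CMP  NZCV=0010
7: ✓ ADDGE  r4←0x43
8: · ADDLE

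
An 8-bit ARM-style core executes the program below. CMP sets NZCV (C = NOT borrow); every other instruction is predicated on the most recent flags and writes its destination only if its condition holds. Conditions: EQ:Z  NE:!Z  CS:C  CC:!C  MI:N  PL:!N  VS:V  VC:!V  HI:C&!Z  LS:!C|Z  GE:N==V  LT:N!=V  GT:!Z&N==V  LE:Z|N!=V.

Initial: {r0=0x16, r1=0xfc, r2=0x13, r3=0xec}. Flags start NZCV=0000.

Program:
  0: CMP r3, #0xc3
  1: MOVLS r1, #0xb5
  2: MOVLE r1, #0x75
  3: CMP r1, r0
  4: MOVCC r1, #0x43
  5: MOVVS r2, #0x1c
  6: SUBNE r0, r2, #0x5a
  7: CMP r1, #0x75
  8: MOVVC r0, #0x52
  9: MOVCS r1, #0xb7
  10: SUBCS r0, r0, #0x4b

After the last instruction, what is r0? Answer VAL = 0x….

[0] flags=0010 → (cmp)
[1] flags=0010 LS?F → skip
[2] flags=0010 LE?F → skip
[3] flags=1010 → (cmp)
[4] flags=1010 CC?F → skip
[5] flags=1010 VS?F → skip
[6] flags=1010 NE?T → r0=0xb9
[7] flags=1010 → (cmp)
[8] flags=1010 VC?T → r0=0x52
[9] flags=1010 CS?T → r1=0xb7
[10] flags=1010 CS?T → r0=0x07

VAL = 0x07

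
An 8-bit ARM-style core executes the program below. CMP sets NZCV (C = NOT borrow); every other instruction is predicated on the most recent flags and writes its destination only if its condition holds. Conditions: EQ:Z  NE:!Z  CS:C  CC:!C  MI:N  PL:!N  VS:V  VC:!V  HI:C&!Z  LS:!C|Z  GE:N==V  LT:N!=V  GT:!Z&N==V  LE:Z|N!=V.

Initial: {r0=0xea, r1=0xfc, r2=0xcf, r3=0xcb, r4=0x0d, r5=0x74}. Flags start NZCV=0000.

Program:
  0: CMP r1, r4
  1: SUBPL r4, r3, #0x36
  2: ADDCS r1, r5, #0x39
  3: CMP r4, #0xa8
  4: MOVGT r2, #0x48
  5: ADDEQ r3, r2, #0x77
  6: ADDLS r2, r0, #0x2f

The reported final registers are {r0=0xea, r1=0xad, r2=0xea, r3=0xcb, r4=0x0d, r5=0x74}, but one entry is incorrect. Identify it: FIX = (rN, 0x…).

0: ✓ CMP  NZCV=1010
1: · SUBPL
2: ✓ ADDCS  r1←0xad
3: ✓ CMP  NZCV=0000
4: ✓ MOVGT  r2←0x48
5: · ADDEQ
6: ✓ ADDLS  r2←0x19

FIX = (r2, 0x19)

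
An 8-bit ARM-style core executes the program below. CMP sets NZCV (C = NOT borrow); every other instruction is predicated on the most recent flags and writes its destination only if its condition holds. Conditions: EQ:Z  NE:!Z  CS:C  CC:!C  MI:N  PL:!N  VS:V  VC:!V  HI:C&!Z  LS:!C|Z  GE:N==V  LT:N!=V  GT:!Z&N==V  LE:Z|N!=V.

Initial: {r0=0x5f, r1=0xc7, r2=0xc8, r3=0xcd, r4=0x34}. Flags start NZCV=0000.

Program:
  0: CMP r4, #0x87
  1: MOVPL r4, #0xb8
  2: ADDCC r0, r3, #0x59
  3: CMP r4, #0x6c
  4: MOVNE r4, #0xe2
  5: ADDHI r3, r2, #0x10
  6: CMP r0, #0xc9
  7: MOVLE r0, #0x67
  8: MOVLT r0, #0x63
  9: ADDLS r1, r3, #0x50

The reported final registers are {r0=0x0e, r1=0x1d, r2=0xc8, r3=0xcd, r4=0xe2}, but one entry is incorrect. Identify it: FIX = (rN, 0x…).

[0] flags=1001 → (cmp)
[1] flags=1001 PL?F → skip
[2] flags=1001 CC?T → r0=0x26
[3] flags=1000 → (cmp)
[4] flags=1000 NE?T → r4=0xe2
[5] flags=1000 HI?F → skip
[6] flags=0000 → (cmp)
[7] flags=0000 LE?F → skip
[8] flags=0000 LT?F → skip
[9] flags=0000 LS?T → r1=0x1d

FIX = (r0, 0x26)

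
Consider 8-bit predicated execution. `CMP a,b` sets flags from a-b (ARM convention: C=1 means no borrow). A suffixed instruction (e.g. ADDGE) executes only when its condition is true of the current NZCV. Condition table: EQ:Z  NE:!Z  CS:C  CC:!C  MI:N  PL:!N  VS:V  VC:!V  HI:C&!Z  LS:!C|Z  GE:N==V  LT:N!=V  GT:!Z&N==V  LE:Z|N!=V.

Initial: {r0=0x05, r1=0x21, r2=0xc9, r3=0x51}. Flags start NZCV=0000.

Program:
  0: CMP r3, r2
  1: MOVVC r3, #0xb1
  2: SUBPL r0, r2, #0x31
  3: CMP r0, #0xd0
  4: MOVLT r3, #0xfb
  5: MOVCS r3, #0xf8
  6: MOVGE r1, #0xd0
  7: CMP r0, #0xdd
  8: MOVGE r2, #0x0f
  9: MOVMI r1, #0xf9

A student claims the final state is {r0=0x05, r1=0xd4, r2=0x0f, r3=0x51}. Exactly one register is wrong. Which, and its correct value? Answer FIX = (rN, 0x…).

0: ✓ CMP  NZCV=1001
1: · MOVVC
2: · SUBPL
3: ✓ CMP  NZCV=0000
4: · MOVLT
5: · MOVCS
6: ✓ MOVGE  r1←0xd0
7: ✓ CMP  NZCV=0000
8: ✓ MOVGE  r2←0x0f
9: · MOVMI

FIX = (r1, 0xd0)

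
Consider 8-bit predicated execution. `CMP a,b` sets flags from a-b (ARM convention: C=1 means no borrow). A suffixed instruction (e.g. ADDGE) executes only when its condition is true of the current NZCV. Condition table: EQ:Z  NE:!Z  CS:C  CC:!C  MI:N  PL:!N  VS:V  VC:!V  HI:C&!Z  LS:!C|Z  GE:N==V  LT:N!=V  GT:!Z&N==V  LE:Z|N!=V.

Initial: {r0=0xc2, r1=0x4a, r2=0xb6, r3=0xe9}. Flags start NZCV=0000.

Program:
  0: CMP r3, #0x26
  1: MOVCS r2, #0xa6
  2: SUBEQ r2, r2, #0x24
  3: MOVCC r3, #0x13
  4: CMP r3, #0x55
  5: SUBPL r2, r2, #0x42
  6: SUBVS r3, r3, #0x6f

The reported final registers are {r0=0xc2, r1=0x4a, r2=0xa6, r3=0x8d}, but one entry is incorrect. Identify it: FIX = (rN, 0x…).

0: ✓ CMP  NZCV=1010
1: ✓ MOVCS  r2←0xa6
2: · SUBEQ
3: · MOVCC
4: ✓ CMP  NZCV=1010
5: · SUBPL
6: · SUBVS

FIX = (r3, 0xe9)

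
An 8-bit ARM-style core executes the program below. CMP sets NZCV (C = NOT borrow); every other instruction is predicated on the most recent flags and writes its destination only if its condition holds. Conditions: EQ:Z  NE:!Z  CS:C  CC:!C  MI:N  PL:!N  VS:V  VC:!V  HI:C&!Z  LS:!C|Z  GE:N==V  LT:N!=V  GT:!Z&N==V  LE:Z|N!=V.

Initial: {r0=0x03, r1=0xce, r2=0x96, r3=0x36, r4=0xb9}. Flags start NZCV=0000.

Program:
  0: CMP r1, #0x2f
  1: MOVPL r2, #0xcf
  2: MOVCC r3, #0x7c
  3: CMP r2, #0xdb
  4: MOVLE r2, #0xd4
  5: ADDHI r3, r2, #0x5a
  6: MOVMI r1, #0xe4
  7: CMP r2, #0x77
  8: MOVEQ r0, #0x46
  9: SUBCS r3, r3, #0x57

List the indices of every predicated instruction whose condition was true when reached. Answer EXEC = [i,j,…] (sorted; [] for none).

EXEC = [4,6,9]

0: ✓ CMP  NZCV=1010
1: · MOVPL
2: · MOVCC
3: ✓ CMP  NZCV=1000
4: ✓ MOVLE  r2←0xd4
5: · ADDHI
6: ✓ MOVMI  r1←0xe4
7: ✓ CMP  NZCV=0011
8: · MOVEQ
9: ✓ SUBCS  r3←0xdf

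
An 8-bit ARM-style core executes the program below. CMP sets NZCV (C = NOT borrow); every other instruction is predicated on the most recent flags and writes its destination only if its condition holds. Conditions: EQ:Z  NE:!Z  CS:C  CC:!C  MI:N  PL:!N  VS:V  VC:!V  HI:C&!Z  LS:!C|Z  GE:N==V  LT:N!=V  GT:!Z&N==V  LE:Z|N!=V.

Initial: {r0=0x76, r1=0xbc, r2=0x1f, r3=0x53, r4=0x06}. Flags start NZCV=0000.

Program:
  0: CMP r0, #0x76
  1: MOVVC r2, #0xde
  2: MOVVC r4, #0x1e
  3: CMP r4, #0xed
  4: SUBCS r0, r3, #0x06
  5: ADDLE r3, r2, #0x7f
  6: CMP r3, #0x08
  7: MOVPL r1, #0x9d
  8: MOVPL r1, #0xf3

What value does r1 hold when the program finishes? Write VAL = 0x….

VAL = 0xf3

[0] flags=0110 → (cmp)
[1] flags=0110 VC?T → r2=0xde
[2] flags=0110 VC?T → r4=0x1e
[3] flags=0000 → (cmp)
[4] flags=0000 CS?F → skip
[5] flags=0000 LE?F → skip
[6] flags=0010 → (cmp)
[7] flags=0010 PL?T → r1=0x9d
[8] flags=0010 PL?T → r1=0xf3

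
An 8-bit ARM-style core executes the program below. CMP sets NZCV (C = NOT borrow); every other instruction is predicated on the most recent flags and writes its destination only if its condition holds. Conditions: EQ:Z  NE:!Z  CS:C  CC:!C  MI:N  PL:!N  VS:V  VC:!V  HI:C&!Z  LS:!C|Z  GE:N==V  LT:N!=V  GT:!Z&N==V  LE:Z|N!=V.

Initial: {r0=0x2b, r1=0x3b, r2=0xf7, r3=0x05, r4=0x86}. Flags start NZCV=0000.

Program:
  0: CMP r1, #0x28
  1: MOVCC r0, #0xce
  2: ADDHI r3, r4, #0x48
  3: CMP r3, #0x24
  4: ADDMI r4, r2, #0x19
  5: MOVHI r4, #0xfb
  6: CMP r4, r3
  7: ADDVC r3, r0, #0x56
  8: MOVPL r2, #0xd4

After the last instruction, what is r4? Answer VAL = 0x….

[0] flags=0010 → (cmp)
[1] flags=0010 CC?F → skip
[2] flags=0010 HI?T → r3=0xce
[3] flags=1010 → (cmp)
[4] flags=1010 MI?T → r4=0x10
[5] flags=1010 HI?T → r4=0xfb
[6] flags=0010 → (cmp)
[7] flags=0010 VC?T → r3=0x81
[8] flags=0010 PL?T → r2=0xd4

VAL = 0xfb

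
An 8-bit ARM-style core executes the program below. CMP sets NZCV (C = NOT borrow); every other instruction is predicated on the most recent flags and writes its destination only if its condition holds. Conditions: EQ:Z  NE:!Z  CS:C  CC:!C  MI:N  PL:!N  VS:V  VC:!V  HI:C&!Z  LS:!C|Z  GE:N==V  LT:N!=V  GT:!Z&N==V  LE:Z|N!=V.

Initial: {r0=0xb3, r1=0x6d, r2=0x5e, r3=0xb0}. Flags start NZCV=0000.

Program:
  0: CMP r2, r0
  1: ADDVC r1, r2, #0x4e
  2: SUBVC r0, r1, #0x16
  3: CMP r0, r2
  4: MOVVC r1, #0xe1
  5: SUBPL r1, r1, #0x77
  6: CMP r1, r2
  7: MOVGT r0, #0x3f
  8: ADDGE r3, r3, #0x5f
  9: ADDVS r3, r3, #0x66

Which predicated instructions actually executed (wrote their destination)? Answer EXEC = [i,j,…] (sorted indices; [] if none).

EXEC = [5]

0: ✓ CMP  NZCV=1001
1: · ADDVC
2: · SUBVC
3: ✓ CMP  NZCV=0011
4: · MOVVC
5: ✓ SUBPL  r1←0xf6
6: ✓ CMP  NZCV=1010
7: · MOVGT
8: · ADDGE
9: · ADDVS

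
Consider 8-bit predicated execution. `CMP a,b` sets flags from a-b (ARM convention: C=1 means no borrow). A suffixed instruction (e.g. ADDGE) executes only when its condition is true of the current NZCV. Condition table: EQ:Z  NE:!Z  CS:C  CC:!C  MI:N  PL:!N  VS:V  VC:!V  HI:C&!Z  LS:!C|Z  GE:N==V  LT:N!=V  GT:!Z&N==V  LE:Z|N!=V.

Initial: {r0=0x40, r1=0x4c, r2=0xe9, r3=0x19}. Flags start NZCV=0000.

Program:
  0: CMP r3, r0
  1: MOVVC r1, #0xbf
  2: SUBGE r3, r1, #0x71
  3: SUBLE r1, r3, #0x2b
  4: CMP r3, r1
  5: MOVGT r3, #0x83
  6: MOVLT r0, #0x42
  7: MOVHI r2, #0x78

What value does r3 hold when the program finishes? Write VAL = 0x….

0: ✓ CMP  NZCV=1000
1: ✓ MOVVC  r1←0xbf
2: · SUBGE
3: ✓ SUBLE  r1←0xee
4: ✓ CMP  NZCV=0000
5: ✓ MOVGT  r3←0x83
6: · MOVLT
7: · MOVHI

VAL = 0x83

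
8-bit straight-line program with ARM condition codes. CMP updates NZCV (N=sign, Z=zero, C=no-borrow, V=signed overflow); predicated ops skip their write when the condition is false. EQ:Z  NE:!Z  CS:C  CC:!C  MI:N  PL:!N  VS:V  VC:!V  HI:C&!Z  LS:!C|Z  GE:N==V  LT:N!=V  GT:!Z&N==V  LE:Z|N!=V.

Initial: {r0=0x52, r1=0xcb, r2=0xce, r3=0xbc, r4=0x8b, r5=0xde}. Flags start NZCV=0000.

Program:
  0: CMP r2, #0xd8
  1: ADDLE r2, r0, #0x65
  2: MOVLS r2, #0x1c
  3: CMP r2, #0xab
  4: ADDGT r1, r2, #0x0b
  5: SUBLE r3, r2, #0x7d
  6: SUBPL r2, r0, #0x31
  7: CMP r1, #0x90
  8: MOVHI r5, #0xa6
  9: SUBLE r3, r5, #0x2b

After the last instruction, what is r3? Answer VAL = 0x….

[0] flags=1000 → (cmp)
[1] flags=1000 LE?T → r2=0xb7
[2] flags=1000 LS?T → r2=0x1c
[3] flags=0000 → (cmp)
[4] flags=0000 GT?T → r1=0x27
[5] flags=0000 LE?F → skip
[6] flags=0000 PL?T → r2=0x21
[7] flags=1001 → (cmp)
[8] flags=1001 HI?F → skip
[9] flags=1001 LE?F → skip

VAL = 0xbc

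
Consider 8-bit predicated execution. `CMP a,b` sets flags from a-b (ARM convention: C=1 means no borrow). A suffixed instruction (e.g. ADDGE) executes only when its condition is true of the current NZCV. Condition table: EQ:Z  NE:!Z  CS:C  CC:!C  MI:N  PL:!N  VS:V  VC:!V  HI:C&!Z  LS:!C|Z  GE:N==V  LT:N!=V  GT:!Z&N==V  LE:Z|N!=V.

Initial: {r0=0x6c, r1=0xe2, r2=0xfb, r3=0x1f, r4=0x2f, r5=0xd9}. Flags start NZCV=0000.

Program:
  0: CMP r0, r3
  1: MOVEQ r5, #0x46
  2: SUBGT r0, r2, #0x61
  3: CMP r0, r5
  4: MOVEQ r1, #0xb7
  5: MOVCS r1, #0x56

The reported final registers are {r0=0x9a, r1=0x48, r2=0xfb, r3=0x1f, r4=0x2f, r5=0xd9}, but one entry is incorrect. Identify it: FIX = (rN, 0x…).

[0] flags=0010 → (cmp)
[1] flags=0010 EQ?F → skip
[2] flags=0010 GT?T → r0=0x9a
[3] flags=1000 → (cmp)
[4] flags=1000 EQ?F → skip
[5] flags=1000 CS?F → skip

FIX = (r1, 0xe2)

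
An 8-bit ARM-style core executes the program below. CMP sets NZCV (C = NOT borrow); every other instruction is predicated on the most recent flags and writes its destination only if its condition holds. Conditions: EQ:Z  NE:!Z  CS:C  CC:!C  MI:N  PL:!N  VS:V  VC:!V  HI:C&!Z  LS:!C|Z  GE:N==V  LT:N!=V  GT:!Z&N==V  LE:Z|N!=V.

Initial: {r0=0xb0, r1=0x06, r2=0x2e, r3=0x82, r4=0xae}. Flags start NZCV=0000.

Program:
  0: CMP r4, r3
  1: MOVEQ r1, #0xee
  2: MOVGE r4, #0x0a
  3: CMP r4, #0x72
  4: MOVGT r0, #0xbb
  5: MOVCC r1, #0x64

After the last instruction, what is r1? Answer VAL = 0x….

0: ✓ CMP  NZCV=0010
1: · MOVEQ
2: ✓ MOVGE  r4←0x0a
3: ✓ CMP  NZCV=1000
4: · MOVGT
5: ✓ MOVCC  r1←0x64

VAL = 0x64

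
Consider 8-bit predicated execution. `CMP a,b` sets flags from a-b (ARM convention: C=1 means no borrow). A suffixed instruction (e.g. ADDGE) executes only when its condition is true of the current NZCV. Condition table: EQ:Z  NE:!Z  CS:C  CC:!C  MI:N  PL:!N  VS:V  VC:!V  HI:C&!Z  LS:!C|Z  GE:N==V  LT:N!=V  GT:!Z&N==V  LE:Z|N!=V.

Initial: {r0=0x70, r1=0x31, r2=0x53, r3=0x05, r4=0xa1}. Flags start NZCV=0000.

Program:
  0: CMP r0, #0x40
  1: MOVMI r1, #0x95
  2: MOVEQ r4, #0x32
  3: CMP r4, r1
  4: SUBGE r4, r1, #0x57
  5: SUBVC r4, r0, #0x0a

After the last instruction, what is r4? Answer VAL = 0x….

VAL = 0xa1

0: ✓ CMP  NZCV=0010
1: · MOVMI
2: · MOVEQ
3: ✓ CMP  NZCV=0011
4: · SUBGE
5: · SUBVC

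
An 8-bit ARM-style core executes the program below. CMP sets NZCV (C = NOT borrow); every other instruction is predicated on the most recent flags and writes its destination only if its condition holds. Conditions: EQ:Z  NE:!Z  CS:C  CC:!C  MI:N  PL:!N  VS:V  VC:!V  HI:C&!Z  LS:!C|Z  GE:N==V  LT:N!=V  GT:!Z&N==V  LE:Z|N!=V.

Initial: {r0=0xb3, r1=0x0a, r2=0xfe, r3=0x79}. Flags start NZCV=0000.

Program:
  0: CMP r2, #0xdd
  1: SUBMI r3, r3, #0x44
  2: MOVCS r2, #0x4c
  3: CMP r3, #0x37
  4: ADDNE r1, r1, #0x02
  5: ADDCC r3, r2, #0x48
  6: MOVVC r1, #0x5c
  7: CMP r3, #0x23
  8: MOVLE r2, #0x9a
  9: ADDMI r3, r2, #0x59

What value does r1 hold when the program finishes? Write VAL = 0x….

0: ✓ CMP  NZCV=0010
1: · SUBMI
2: ✓ MOVCS  r2←0x4c
3: ✓ CMP  NZCV=0010
4: ✓ ADDNE  r1←0x0c
5: · ADDCC
6: ✓ MOVVC  r1←0x5c
7: ✓ CMP  NZCV=0010
8: · MOVLE
9: · ADDMI

VAL = 0x5c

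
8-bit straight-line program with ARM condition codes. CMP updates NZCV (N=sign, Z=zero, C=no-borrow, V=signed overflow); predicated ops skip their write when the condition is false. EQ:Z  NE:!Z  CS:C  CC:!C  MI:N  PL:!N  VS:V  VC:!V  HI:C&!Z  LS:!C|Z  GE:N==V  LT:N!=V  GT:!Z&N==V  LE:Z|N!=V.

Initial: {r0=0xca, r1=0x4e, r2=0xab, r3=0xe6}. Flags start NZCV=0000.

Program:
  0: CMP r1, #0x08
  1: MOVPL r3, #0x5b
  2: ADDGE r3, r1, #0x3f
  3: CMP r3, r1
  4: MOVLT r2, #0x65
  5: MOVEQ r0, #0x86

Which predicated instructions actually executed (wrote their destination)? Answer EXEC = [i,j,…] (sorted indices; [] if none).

EXEC = [1,2,4]

0: ✓ CMP  NZCV=0010
1: ✓ MOVPL  r3←0x5b
2: ✓ ADDGE  r3←0x8d
3: ✓ CMP  NZCV=0011
4: ✓ MOVLT  r2←0x65
5: · MOVEQ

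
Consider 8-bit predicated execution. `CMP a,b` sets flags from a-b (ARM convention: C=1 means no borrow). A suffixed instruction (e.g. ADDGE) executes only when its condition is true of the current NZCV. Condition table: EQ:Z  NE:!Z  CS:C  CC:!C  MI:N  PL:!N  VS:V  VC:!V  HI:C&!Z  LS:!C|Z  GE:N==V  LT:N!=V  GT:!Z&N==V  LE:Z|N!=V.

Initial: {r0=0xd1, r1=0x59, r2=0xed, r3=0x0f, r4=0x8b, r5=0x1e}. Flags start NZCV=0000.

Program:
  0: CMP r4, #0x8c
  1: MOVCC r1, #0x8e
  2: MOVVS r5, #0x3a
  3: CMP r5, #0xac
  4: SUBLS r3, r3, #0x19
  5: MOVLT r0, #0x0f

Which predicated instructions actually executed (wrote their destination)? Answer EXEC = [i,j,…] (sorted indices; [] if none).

EXEC = [1,4]

0: ✓ CMP  NZCV=1000
1: ✓ MOVCC  r1←0x8e
2: · MOVVS
3: ✓ CMP  NZCV=0000
4: ✓ SUBLS  r3←0xf6
5: · MOVLT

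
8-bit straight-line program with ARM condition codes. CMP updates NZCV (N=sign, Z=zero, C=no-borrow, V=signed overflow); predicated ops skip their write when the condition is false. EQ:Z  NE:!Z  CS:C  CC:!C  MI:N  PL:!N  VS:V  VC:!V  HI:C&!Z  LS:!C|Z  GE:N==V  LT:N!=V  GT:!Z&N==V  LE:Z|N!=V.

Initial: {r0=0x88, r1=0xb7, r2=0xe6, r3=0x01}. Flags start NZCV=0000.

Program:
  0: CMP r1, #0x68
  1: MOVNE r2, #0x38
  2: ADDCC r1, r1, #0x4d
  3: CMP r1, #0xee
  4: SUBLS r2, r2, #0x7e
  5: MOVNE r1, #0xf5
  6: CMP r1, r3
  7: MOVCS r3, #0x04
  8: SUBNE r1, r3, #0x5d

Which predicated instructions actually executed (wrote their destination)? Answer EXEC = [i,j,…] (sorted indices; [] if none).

0: ✓ CMP  NZCV=0011
1: ✓ MOVNE  r2←0x38
2: · ADDCC
3: ✓ CMP  NZCV=1000
4: ✓ SUBLS  r2←0xba
5: ✓ MOVNE  r1←0xf5
6: ✓ CMP  NZCV=1010
7: ✓ MOVCS  r3←0x04
8: ✓ SUBNE  r1←0xa7

EXEC = [1,4,5,7,8]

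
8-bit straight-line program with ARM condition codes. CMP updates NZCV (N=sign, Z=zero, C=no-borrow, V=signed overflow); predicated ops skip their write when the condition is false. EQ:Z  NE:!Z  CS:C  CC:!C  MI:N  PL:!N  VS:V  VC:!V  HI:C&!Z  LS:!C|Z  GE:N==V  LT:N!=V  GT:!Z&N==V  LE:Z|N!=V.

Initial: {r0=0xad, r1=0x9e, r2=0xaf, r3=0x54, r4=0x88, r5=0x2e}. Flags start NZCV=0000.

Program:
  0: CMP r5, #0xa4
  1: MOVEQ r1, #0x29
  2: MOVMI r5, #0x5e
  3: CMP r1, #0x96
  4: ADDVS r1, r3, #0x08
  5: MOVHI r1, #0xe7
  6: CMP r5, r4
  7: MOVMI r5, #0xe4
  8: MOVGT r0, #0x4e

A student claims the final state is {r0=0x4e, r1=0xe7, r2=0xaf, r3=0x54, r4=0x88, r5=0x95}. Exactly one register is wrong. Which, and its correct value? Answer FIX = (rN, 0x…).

FIX = (r5, 0xe4)

0: ✓ CMP  NZCV=1001
1: · MOVEQ
2: ✓ MOVMI  r5←0x5e
3: ✓ CMP  NZCV=0010
4: · ADDVS
5: ✓ MOVHI  r1←0xe7
6: ✓ CMP  NZCV=1001
7: ✓ MOVMI  r5←0xe4
8: ✓ MOVGT  r0←0x4e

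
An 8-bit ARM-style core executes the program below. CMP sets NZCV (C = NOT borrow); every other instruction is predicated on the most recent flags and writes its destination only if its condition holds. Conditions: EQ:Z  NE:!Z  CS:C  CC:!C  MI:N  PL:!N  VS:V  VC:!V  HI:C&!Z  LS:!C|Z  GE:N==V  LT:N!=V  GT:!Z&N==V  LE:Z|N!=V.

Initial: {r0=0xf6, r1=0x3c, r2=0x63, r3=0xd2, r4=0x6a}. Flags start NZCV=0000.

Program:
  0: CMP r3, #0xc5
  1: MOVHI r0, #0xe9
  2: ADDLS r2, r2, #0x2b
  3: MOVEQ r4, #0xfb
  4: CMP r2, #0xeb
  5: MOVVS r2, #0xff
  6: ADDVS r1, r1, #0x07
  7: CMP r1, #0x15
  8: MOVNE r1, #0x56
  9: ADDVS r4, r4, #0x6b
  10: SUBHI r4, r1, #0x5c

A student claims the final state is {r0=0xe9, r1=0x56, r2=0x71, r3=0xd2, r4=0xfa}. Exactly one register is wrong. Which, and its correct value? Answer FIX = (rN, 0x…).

FIX = (r2, 0x63)

[0] flags=0010 → (cmp)
[1] flags=0010 HI?T → r0=0xe9
[2] flags=0010 LS?F → skip
[3] flags=0010 EQ?F → skip
[4] flags=0000 → (cmp)
[5] flags=0000 VS?F → skip
[6] flags=0000 VS?F → skip
[7] flags=0010 → (cmp)
[8] flags=0010 NE?T → r1=0x56
[9] flags=0010 VS?F → skip
[10] flags=0010 HI?T → r4=0xfa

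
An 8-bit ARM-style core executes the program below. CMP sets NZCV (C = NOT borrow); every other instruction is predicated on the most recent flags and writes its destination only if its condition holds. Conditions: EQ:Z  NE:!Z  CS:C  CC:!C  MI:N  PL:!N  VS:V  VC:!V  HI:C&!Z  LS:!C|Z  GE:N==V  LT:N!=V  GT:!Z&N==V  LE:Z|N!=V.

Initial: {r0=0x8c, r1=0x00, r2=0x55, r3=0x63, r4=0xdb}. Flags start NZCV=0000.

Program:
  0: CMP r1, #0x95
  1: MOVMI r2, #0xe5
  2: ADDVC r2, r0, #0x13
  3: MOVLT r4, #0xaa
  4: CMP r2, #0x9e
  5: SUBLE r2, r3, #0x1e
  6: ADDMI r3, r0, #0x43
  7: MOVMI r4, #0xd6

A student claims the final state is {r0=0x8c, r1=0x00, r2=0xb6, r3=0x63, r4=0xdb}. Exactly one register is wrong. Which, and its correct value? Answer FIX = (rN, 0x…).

FIX = (r2, 0x9f)

[0] flags=0000 → (cmp)
[1] flags=0000 MI?F → skip
[2] flags=0000 VC?T → r2=0x9f
[3] flags=0000 LT?F → skip
[4] flags=0010 → (cmp)
[5] flags=0010 LE?F → skip
[6] flags=0010 MI?F → skip
[7] flags=0010 MI?F → skip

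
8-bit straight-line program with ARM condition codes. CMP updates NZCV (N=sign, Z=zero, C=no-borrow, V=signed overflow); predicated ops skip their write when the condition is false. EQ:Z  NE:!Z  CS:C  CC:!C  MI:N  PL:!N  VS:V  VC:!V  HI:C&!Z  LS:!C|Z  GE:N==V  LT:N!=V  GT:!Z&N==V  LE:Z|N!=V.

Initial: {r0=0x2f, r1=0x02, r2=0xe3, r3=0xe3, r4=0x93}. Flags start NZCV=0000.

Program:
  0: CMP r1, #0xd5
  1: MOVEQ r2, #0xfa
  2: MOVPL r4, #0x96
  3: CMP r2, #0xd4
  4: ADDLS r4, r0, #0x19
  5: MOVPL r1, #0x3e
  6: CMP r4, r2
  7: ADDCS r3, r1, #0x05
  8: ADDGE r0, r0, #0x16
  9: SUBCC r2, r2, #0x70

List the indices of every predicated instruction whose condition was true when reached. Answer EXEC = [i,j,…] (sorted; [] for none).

0: ✓ CMP  NZCV=0000
1: · MOVEQ
2: ✓ MOVPL  r4←0x96
3: ✓ CMP  NZCV=0010
4: · ADDLS
5: ✓ MOVPL  r1←0x3e
6: ✓ CMP  NZCV=1000
7: · ADDCS
8: · ADDGE
9: ✓ SUBCC  r2←0x73

EXEC = [2,5,9]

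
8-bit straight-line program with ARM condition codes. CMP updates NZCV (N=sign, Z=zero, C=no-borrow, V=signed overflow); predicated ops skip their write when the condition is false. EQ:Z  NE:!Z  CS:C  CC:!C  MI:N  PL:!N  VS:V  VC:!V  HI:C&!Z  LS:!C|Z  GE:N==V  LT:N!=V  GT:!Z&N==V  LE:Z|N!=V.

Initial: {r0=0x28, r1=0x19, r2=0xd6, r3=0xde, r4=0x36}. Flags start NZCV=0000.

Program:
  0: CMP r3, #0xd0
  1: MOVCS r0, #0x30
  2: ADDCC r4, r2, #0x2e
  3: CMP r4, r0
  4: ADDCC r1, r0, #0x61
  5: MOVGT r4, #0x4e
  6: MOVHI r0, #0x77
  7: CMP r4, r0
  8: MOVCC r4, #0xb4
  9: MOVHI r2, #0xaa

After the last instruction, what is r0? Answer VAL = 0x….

0: ✓ CMP  NZCV=0010
1: ✓ MOVCS  r0←0x30
2: · ADDCC
3: ✓ CMP  NZCV=0010
4: · ADDCC
5: ✓ MOVGT  r4←0x4e
6: ✓ MOVHI  r0←0x77
7: ✓ CMP  NZCV=1000
8: ✓ MOVCC  r4←0xb4
9: · MOVHI

VAL = 0x77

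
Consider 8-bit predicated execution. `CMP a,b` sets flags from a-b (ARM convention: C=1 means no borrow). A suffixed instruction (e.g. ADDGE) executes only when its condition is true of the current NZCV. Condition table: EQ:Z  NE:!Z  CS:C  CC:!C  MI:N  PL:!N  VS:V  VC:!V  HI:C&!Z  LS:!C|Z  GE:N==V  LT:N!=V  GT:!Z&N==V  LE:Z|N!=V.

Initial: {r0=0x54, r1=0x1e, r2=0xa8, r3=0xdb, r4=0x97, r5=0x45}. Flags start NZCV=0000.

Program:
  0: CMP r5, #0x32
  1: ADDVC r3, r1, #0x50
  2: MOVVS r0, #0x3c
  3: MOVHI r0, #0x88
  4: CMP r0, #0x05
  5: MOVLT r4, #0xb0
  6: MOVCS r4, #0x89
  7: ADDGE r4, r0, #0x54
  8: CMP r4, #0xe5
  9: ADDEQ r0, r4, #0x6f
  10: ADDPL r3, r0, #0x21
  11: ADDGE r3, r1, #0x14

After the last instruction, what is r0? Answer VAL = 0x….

VAL = 0x88

0: ✓ CMP  NZCV=0010
1: ✓ ADDVC  r3←0x6e
2: · MOVVS
3: ✓ MOVHI  r0←0x88
4: ✓ CMP  NZCV=1010
5: ✓ MOVLT  r4←0xb0
6: ✓ MOVCS  r4←0x89
7: · ADDGE
8: ✓ CMP  NZCV=1000
9: · ADDEQ
10: · ADDPL
11: · ADDGE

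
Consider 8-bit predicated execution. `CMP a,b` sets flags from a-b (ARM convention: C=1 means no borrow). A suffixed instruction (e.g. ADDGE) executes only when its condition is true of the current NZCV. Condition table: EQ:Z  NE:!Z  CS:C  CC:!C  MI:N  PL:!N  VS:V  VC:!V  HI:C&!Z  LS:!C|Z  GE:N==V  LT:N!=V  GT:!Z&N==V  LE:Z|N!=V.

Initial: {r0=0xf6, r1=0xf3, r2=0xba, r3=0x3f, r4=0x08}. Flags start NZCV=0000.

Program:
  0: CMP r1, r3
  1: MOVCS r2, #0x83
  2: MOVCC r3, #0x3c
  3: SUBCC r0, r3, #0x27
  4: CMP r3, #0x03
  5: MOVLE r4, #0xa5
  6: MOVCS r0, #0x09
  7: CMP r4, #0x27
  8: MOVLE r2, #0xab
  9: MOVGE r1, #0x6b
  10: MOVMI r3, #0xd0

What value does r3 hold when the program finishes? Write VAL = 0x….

0: ✓ CMP  NZCV=1010
1: ✓ MOVCS  r2←0x83
2: · MOVCC
3: · SUBCC
4: ✓ CMP  NZCV=0010
5: · MOVLE
6: ✓ MOVCS  r0←0x09
7: ✓ CMP  NZCV=1000
8: ✓ MOVLE  r2←0xab
9: · MOVGE
10: ✓ MOVMI  r3←0xd0

VAL = 0xd0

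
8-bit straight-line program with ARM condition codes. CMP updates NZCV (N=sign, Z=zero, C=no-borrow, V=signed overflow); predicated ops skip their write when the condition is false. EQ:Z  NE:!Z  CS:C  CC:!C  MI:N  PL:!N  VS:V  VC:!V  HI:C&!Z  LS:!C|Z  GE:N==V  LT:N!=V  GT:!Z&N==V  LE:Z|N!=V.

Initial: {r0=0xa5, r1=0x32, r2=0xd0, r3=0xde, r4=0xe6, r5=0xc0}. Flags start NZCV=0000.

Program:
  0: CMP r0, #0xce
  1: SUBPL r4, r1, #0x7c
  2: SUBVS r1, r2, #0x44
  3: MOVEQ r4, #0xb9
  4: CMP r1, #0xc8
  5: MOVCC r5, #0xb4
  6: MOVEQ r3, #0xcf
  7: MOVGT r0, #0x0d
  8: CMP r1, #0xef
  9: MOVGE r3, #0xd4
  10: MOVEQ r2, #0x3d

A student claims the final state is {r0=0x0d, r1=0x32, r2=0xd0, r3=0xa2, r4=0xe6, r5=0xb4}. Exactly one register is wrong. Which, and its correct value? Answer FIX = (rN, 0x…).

FIX = (r3, 0xd4)

0: ✓ CMP  NZCV=1000
1: · SUBPL
2: · SUBVS
3: · MOVEQ
4: ✓ CMP  NZCV=0000
5: ✓ MOVCC  r5←0xb4
6: · MOVEQ
7: ✓ MOVGT  r0←0x0d
8: ✓ CMP  NZCV=0000
9: ✓ MOVGE  r3←0xd4
10: · MOVEQ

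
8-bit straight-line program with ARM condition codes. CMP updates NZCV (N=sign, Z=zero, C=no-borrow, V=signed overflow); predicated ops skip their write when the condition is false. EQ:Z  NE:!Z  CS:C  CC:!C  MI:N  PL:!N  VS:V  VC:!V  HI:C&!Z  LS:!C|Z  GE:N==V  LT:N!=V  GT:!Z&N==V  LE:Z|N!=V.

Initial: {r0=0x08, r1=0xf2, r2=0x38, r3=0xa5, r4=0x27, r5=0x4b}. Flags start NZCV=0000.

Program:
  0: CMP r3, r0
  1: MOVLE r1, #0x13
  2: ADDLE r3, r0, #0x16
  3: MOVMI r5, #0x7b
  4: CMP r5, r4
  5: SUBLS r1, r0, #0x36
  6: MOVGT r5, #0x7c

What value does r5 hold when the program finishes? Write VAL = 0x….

[0] flags=1010 → (cmp)
[1] flags=1010 LE?T → r1=0x13
[2] flags=1010 LE?T → r3=0x1e
[3] flags=1010 MI?T → r5=0x7b
[4] flags=0010 → (cmp)
[5] flags=0010 LS?F → skip
[6] flags=0010 GT?T → r5=0x7c

VAL = 0x7c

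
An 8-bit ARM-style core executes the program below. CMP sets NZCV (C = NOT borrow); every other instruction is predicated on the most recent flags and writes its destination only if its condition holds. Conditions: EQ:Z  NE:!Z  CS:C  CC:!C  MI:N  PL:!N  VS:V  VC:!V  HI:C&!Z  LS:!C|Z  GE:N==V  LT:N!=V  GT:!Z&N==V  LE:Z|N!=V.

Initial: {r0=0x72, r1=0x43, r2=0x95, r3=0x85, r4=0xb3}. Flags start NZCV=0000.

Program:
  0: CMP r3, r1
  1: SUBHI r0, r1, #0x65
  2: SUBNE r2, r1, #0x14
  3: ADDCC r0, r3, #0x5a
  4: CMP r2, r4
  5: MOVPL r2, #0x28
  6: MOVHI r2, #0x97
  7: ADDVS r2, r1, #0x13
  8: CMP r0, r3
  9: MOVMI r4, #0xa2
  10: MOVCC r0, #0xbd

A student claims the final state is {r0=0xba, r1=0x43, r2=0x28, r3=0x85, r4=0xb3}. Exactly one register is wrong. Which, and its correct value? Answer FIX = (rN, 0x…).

FIX = (r0, 0xde)

[0] flags=0011 → (cmp)
[1] flags=0011 HI?T → r0=0xde
[2] flags=0011 NE?T → r2=0x2f
[3] flags=0011 CC?F → skip
[4] flags=0000 → (cmp)
[5] flags=0000 PL?T → r2=0x28
[6] flags=0000 HI?F → skip
[7] flags=0000 VS?F → skip
[8] flags=0010 → (cmp)
[9] flags=0010 MI?F → skip
[10] flags=0010 CC?F → skip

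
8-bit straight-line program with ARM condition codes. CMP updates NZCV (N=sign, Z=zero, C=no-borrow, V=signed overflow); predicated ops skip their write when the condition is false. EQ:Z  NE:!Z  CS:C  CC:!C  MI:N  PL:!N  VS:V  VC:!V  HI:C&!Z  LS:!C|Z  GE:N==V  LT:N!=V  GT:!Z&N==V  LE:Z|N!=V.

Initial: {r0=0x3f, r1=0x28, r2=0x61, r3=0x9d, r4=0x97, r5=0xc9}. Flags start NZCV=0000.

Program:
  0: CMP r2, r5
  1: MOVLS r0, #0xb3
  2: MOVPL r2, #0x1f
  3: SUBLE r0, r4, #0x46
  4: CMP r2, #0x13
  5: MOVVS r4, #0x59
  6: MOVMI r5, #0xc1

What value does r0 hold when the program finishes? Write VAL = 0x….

[0] flags=1001 → (cmp)
[1] flags=1001 LS?T → r0=0xb3
[2] flags=1001 PL?F → skip
[3] flags=1001 LE?F → skip
[4] flags=0010 → (cmp)
[5] flags=0010 VS?F → skip
[6] flags=0010 MI?F → skip

VAL = 0xb3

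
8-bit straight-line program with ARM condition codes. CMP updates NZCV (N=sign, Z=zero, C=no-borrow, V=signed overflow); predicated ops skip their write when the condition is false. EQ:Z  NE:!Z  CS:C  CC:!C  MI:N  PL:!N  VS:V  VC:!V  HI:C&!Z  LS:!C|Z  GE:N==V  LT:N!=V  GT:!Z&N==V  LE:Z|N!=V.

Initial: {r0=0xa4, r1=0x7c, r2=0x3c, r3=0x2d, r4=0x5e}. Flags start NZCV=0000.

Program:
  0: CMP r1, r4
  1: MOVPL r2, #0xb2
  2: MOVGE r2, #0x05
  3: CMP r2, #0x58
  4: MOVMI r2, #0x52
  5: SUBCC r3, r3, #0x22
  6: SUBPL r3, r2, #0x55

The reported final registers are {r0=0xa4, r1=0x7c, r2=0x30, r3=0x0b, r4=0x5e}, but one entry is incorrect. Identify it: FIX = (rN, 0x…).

0: ✓ CMP  NZCV=0010
1: ✓ MOVPL  r2←0xb2
2: ✓ MOVGE  r2←0x05
3: ✓ CMP  NZCV=1000
4: ✓ MOVMI  r2←0x52
5: ✓ SUBCC  r3←0x0b
6: · SUBPL

FIX = (r2, 0x52)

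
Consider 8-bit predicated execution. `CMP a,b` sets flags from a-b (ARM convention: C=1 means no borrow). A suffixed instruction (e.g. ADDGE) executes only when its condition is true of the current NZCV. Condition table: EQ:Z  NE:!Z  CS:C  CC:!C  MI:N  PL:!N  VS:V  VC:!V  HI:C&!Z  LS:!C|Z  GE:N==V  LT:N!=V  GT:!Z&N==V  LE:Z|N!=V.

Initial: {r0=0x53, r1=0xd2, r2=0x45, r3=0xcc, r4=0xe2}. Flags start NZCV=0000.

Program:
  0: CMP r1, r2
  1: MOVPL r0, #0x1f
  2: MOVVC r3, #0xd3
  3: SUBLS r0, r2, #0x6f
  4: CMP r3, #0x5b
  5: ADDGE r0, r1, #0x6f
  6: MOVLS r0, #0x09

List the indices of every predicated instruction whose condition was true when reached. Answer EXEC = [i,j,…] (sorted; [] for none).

0: ✓ CMP  NZCV=1010
1: · MOVPL
2: ✓ MOVVC  r3←0xd3
3: · SUBLS
4: ✓ CMP  NZCV=0011
5: · ADDGE
6: · MOVLS

EXEC = [2]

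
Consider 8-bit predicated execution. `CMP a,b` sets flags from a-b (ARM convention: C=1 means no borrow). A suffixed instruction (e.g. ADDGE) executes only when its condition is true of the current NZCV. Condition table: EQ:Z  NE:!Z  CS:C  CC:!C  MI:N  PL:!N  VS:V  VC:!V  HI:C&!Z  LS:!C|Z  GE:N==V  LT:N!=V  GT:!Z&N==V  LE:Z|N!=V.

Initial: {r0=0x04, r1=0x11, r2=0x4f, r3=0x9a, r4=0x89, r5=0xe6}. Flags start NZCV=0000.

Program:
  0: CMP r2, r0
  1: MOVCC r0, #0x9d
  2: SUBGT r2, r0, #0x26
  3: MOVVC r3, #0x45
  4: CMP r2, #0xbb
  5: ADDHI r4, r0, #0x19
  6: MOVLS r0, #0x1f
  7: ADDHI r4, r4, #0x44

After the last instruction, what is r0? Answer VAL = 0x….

0: ✓ CMP  NZCV=0010
1: · MOVCC
2: ✓ SUBGT  r2←0xde
3: ✓ MOVVC  r3←0x45
4: ✓ CMP  NZCV=0010
5: ✓ ADDHI  r4←0x1d
6: · MOVLS
7: ✓ ADDHI  r4←0x61

VAL = 0x04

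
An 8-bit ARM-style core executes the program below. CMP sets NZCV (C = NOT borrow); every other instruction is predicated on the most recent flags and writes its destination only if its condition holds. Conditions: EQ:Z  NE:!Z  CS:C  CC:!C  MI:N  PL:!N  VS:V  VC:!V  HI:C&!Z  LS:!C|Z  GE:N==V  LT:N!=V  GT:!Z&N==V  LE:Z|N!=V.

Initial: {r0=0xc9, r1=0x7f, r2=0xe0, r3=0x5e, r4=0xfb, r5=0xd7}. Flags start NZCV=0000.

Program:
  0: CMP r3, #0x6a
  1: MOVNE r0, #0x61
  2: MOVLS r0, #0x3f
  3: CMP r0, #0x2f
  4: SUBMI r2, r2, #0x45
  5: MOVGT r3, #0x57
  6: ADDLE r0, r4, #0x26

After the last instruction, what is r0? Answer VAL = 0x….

0: ✓ CMP  NZCV=1000
1: ✓ MOVNE  r0←0x61
2: ✓ MOVLS  r0←0x3f
3: ✓ CMP  NZCV=0010
4: · SUBMI
5: ✓ MOVGT  r3←0x57
6: · ADDLE

VAL = 0x3f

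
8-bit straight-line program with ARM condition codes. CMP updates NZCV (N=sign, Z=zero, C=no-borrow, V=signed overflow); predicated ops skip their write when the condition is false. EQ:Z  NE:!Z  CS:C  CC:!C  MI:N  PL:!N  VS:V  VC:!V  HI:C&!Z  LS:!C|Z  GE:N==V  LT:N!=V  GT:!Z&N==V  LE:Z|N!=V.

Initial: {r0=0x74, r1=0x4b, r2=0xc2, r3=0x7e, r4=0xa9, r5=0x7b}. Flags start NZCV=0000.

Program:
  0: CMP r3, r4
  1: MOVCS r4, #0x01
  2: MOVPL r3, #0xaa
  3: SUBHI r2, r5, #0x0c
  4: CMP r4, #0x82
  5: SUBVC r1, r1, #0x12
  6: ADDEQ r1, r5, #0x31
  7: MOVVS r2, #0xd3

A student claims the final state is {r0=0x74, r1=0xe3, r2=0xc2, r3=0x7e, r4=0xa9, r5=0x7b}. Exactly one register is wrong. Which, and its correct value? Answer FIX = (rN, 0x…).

FIX = (r1, 0x39)

[0] flags=1001 → (cmp)
[1] flags=1001 CS?F → skip
[2] flags=1001 PL?F → skip
[3] flags=1001 HI?F → skip
[4] flags=0010 → (cmp)
[5] flags=0010 VC?T → r1=0x39
[6] flags=0010 EQ?F → skip
[7] flags=0010 VS?F → skip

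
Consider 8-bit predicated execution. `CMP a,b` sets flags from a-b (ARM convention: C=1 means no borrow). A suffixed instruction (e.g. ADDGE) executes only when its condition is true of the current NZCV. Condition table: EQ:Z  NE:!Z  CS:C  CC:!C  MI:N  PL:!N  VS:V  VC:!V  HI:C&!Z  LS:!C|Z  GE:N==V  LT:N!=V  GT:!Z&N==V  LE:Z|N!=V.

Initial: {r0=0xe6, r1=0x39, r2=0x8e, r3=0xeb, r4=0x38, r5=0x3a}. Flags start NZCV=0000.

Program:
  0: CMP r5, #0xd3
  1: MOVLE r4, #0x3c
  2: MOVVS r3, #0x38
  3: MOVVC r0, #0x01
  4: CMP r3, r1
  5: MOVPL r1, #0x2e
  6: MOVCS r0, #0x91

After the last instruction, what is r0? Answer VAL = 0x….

VAL = 0x91

[0] flags=0000 → (cmp)
[1] flags=0000 LE?F → skip
[2] flags=0000 VS?F → skip
[3] flags=0000 VC?T → r0=0x01
[4] flags=1010 → (cmp)
[5] flags=1010 PL?F → skip
[6] flags=1010 CS?T → r0=0x91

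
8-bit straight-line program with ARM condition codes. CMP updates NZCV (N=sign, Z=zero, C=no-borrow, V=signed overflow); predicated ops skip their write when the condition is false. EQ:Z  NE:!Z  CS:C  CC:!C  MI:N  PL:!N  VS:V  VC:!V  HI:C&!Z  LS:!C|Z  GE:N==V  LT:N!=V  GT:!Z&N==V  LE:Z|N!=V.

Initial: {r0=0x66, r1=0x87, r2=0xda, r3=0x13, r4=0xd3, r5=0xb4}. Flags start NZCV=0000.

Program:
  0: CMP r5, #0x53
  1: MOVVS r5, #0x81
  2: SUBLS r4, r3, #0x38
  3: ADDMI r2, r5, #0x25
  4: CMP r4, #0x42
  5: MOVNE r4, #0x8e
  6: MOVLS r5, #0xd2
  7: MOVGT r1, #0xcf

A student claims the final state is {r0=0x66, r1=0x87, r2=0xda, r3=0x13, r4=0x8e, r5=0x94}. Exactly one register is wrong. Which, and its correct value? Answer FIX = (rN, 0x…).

[0] flags=0011 → (cmp)
[1] flags=0011 VS?T → r5=0x81
[2] flags=0011 LS?F → skip
[3] flags=0011 MI?F → skip
[4] flags=1010 → (cmp)
[5] flags=1010 NE?T → r4=0x8e
[6] flags=1010 LS?F → skip
[7] flags=1010 GT?F → skip

FIX = (r5, 0x81)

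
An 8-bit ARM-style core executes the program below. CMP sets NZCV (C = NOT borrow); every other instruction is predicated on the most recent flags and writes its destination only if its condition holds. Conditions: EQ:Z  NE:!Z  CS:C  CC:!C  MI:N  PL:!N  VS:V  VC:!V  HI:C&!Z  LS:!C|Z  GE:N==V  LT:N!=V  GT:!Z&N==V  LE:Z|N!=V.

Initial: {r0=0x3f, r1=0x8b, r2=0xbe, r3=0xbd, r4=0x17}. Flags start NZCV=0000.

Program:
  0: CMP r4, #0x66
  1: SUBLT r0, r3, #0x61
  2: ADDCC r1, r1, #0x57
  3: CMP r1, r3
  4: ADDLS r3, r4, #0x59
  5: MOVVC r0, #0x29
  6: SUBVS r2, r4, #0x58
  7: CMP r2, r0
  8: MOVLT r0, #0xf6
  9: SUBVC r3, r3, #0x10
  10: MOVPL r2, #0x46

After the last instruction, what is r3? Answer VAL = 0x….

0: ✓ CMP  NZCV=1000
1: ✓ SUBLT  r0←0x5c
2: ✓ ADDCC  r1←0xe2
3: ✓ CMP  NZCV=0010
4: · ADDLS
5: ✓ MOVVC  r0←0x29
6: · SUBVS
7: ✓ CMP  NZCV=1010
8: ✓ MOVLT  r0←0xf6
9: ✓ SUBVC  r3←0xad
10: · MOVPL

VAL = 0xad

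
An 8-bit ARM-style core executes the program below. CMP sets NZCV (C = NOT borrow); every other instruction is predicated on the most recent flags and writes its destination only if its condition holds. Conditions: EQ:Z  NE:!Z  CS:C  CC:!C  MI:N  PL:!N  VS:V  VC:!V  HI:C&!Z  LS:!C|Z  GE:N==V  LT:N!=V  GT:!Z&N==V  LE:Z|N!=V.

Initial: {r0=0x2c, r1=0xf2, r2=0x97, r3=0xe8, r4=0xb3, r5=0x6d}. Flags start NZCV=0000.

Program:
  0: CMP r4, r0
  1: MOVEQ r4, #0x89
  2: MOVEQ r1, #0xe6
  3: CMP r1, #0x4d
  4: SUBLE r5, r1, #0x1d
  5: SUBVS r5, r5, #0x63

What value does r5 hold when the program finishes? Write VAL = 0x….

VAL = 0xd5

0: ✓ CMP  NZCV=1010
1: · MOVEQ
2: · MOVEQ
3: ✓ CMP  NZCV=1010
4: ✓ SUBLE  r5←0xd5
5: · SUBVS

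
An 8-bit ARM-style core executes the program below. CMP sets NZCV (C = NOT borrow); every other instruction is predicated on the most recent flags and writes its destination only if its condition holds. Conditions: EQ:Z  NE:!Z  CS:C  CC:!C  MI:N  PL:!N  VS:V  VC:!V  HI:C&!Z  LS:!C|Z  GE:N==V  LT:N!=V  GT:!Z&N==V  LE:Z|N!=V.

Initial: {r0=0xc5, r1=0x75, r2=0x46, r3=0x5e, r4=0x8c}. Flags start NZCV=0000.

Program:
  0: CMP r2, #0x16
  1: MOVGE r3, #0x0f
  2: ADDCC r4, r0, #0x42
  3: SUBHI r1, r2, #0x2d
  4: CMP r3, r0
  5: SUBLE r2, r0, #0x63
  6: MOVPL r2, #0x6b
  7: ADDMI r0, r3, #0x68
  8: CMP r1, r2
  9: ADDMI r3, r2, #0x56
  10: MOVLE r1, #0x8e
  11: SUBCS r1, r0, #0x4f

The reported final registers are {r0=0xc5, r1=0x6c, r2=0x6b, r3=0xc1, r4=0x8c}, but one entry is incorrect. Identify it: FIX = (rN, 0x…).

FIX = (r1, 0x8e)

0: ✓ CMP  NZCV=0010
1: ✓ MOVGE  r3←0x0f
2: · ADDCC
3: ✓ SUBHI  r1←0x19
4: ✓ CMP  NZCV=0000
5: · SUBLE
6: ✓ MOVPL  r2←0x6b
7: · ADDMI
8: ✓ CMP  NZCV=1000
9: ✓ ADDMI  r3←0xc1
10: ✓ MOVLE  r1←0x8e
11: · SUBCS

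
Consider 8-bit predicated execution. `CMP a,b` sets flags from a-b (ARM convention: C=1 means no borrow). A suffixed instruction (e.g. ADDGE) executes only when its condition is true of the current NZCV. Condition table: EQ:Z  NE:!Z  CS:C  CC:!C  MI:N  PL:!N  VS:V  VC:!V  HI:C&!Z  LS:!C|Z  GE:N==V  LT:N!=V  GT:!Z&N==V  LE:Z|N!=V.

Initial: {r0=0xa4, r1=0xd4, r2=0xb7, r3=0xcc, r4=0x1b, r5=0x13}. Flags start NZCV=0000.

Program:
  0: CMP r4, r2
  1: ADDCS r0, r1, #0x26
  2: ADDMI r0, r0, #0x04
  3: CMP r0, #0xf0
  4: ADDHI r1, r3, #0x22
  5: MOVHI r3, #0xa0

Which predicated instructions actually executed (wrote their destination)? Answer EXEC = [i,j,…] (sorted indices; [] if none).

EXEC = []

0: ✓ CMP  NZCV=0000
1: · ADDCS
2: · ADDMI
3: ✓ CMP  NZCV=1000
4: · ADDHI
5: · MOVHI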